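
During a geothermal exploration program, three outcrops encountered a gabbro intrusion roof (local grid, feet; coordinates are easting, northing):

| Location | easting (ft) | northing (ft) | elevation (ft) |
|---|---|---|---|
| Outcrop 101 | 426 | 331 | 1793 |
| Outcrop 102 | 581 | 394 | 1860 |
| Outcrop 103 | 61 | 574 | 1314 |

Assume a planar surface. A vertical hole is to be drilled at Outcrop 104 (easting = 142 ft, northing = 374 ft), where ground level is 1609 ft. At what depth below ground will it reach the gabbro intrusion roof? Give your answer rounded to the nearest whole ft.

69 ft

Two edge vectors: Outcrop 101→Outcrop 102 = (155, 63, 67), Outcrop 101→Outcrop 103 = (-365, 243, -479).
Normal n = (Outcrop 101→Outcrop 102) × (Outcrop 101→Outcrop 103) = (-46458, 49790, 60660).
So ∂z/∂easting = −n_x/n_z = 0.76588 and ∂z/∂northing = −n_y/n_z = −0.82080.
Intercept c from Outcrop 101: 1793 − 326.26 + 271.69 = 1738.42.
At (142, 374): z_contact = 108.8 − 307.0 + 1738.42 = 1540.2 ft.
Depth below ground = 1609 − 1540.2 = 69 ft.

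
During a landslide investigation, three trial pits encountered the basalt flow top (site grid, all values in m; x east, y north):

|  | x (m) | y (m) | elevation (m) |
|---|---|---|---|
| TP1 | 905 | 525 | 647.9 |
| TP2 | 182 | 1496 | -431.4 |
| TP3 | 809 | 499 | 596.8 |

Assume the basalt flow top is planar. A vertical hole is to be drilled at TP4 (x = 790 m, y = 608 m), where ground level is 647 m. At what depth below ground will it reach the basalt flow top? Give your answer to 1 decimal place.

Let the plane be z = a·x + b·y + c.
TP2−TP1: −723a + 971b = −1079.3;  TP3−TP1: −96a − 26b = −51.1.
Solving gives a = 0.693484, b = −0.595171.
Then c = 647.9 − a·905 − b·525 = 332.76.
At (790, 608): z_contact = 547.85 − 361.86 + 332.76 = 518.75 m.
Depth below ground = 647 − 518.75 = 128.2 m.

128.2 m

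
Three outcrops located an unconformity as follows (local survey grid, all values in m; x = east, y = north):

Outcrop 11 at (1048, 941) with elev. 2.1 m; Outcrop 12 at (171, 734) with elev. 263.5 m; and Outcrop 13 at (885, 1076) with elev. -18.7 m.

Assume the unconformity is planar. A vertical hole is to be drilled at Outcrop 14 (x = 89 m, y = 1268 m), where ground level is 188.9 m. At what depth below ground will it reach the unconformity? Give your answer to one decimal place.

122.3 m

Let the plane be z = a·x + b·y + c.
Outcrop 12−Outcrop 11: −877a − 207b = 261.4;  Outcrop 13−Outcrop 11: −163a + 135b = −20.8.
Solving gives a = −0.203656, b = −0.399970.
Then c = 2.1 − a·1048 − b·941 = 591.90.
At (89, 1268): z_contact = −18.13 − 507.16 + 591.90 = 66.62 m.
Depth below ground = 188.9 − 66.62 = 122.3 m.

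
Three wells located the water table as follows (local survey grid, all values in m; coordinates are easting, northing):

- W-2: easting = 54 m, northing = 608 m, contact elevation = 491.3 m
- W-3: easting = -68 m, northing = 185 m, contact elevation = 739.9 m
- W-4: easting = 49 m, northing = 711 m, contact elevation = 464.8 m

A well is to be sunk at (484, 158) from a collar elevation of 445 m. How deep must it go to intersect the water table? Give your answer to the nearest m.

Two edge vectors: W-2→W-3 = (-122, -423, 248.6), W-2→W-4 = (-5, 103, -26.5).
Normal n = (W-2→W-3) × (W-2→W-4) = (-14396.3, -4476, -14681).
So ∂z/∂easting = −n_x/n_z = −0.98061 and ∂z/∂northing = −n_y/n_z = −0.30488.
Intercept c from W-2: 491.3 + 52.95 + 185.37 = 729.62.
At (484, 158): z_contact = −474.6 − 48.2 + 729.62 = 206.8 m.
Depth below ground = 445 − 206.8 = 238 m.

238 m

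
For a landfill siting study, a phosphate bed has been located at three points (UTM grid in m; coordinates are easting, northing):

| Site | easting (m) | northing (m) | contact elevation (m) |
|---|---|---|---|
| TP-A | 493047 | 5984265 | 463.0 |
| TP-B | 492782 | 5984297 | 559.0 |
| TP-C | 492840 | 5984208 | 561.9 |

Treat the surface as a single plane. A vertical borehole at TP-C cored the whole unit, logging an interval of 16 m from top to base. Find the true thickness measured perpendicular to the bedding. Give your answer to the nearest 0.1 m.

Let the plane be z = a·easting + b·northing + c.
TP-B−TP-A: −265a + 32b = 96;  TP-C−TP-A: −207a − 57b = 98.9.
Solving gives a = −0.39748, b = −0.29161.
|∇z| = √(a²+b²) = 0.49298, so dip δ = arctan(0.49298) = 26.24°.
True thickness = vertical thickness × cos δ = 16 × cos 26.24° = 14.4 m.

14.4 m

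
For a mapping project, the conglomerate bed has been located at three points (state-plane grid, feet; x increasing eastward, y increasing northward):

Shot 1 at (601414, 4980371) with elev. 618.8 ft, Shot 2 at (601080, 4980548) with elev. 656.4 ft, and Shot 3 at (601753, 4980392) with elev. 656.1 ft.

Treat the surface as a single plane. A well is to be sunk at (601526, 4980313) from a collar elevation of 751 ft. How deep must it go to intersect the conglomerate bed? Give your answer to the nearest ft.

144 ft

Let the plane be z = a·x + b·y + c.
Shot 2−Shot 1: −334a + 177b = 37.6;  Shot 3−Shot 1: 339a + 21b = 37.3.
Solving gives a = 0.08673172, b = 0.37609263.
Then c = 618.8 − a·601414 − b·4980371 = −1924623.72.
At (601526, 4980313): z_contact = 52171.4 + 1873059.0 − 1924623.72 = 606.7 ft.
Depth below ground = 751 − 606.7 = 144 ft.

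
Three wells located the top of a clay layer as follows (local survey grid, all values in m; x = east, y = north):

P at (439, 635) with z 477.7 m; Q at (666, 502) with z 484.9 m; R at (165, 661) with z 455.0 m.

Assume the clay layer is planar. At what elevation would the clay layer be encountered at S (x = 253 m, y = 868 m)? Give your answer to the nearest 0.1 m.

484.7 m

Let the plane be z = a·x + b·y + c.
Q−P: 227a − 133b = 7.2;  R−P: −274a + 26b = −22.7.
Solving gives a = 0.09273, b = 0.10413.
Then c = 477.7 − a·439 − b·635 = 370.87.
At (253, 868): z = 23.5 + 90.4 + 370.87 = 484.7 m.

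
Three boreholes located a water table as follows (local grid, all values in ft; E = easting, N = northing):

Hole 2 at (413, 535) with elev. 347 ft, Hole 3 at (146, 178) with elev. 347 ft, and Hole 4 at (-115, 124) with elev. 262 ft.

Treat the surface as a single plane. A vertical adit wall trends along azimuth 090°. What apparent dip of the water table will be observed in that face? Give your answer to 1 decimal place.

Let the plane be z = a·E + b·N + c.
Hole 3−Hole 2: −267a − 357b = 0;  Hole 4−Hole 2: −528a − 411b = −85.
Solving gives a = 0.38529, b = −0.28816.
Unit vector along 090° is (sin 90°, cos 90°) = (1.0000, 0.0000).
Slope in that direction = a·(1.0000) + b·(0.0000) = 0.38529.
Apparent dip = arctan|0.38529| = 21.1° (true dip is 25.7°, so apparent ≤ true as expected).

21.1°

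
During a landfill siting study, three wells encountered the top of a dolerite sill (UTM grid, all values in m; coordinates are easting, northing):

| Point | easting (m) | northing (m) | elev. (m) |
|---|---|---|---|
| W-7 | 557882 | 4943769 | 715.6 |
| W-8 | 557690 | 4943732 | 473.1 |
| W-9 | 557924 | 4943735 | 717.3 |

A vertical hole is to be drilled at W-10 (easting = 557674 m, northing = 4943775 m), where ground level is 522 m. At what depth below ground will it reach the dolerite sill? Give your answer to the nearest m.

13 m

Two edge vectors: W-7→W-8 = (-192, -37, -242.5), W-7→W-9 = (42, -34, 1.7).
Normal n = (W-7→W-8) × (W-7→W-9) = (-8307.9, -9858.6, 8082).
So ∂z/∂easting = −n_x/n_z = 1.02795100 and ∂z/∂northing = −n_y/n_z = 1.21982183.
Intercept c from W-7: 715.6 − 573475.36 − 6030517.33 = −6603277.09.
At (557674, 4943775): z_contact = 573261.5 + 6030524.6 − 6603277.09 = 509.1 m.
Depth below ground = 522 − 509.1 = 13 m.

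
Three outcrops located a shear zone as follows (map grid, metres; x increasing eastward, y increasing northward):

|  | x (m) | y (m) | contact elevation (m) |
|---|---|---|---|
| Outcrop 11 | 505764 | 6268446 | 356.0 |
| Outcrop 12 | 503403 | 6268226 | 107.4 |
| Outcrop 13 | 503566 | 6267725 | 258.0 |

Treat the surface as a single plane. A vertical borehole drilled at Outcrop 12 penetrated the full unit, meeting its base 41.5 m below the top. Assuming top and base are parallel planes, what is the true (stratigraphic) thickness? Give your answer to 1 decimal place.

Two edge vectors: Outcrop 11→Outcrop 12 = (-2361, -220, -248.6), Outcrop 11→Outcrop 13 = (-2198, -721, -98).
Normal n = (Outcrop 11→Outcrop 12) × (Outcrop 11→Outcrop 13) = (-157680.6, 315044.8, 1218721).
So ∂z/∂x = −n_x/n_z = 0.12938 and ∂z/∂y = −n_y/n_z = −0.25850.
|∇z| = √(a²+b²) = 0.28907, so dip δ = arctan(0.28907) = 16.12°.
True thickness = vertical thickness × cos δ = 41.5 × cos 16.12° = 39.9 m.

39.9 m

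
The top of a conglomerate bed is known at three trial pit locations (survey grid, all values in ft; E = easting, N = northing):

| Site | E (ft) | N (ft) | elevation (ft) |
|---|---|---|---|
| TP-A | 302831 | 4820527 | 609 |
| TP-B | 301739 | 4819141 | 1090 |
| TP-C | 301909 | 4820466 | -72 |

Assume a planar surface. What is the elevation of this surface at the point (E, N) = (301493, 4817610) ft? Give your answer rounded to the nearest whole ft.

2393 ft

Let the plane be z = a·E + b·N + c.
TP-B−TP-A: −1092a − 1386b = 481;  TP-C−TP-A: −922a − 61b = −681.
Solving gives a = 0.80345337, b = −0.98006572.
Then c = 609 − a·302831 − b·4820527 = 4481731.66.
At (301493, 4817610): z = 242235.6 − 4721574.4 + 4481731.66 = 2392.8 ft.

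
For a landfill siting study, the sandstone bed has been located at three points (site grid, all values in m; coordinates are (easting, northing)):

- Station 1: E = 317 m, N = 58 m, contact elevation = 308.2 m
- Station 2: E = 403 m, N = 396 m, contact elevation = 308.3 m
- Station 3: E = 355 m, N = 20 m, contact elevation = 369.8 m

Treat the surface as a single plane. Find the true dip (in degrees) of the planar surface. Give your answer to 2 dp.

Let the plane be z = a·E + b·N + c.
Station 2−Station 1: 86a + 338b = 0.1;  Station 3−Station 1: 38a − 38b = 61.6.
Solving gives a = 1.29249, b = −0.32856.
Gradient magnitude |∇z| = √(a² + b²) = √(1.67053 + 0.10795) = 1.33360.
True dip = arctan(1.33360) = 53.14°, dipping toward WNW (azimuth ≈ 284°).

53.14°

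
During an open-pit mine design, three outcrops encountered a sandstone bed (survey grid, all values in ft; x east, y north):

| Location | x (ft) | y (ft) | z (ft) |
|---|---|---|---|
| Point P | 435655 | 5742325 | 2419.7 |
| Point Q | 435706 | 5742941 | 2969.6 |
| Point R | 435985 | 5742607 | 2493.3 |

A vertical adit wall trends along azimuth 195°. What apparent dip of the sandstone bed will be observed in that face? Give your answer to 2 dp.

37.18°

Two edge vectors: Point P→Point Q = (51, 616, 549.9), Point P→Point R = (330, 282, 73.6).
Normal n = (Point P→Point Q) × (Point P→Point R) = (-109734.2, 177713.4, -188898).
So ∂z/∂x = −n_x/n_z = −0.58092 and ∂z/∂y = −n_y/n_z = 0.94079.
Unit vector along 195° is (sin 195°, cos 195°) = (-0.2588, -0.9659).
Slope in that direction = a·(-0.2588) + b·(-0.9659) = −0.75838.
Apparent dip = arctan|0.75838| = 37.18° (true dip is 47.9°, so apparent ≤ true as expected).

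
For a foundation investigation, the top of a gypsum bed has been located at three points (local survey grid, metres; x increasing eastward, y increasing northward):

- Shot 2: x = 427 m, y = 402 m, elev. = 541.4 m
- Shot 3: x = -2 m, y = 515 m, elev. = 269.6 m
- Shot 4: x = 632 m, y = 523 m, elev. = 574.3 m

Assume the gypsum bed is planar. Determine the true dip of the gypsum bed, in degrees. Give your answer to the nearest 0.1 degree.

Two edge vectors: Shot 2→Shot 3 = (-429, 113, -271.8), Shot 2→Shot 4 = (205, 121, 32.9).
Normal n = (Shot 2→Shot 3) × (Shot 2→Shot 4) = (36605.5, -41604.9, -75074).
So ∂z/∂x = −n_x/n_z = 0.48759 and ∂z/∂y = −n_y/n_z = −0.55419.
Gradient magnitude |∇z| = √(a² + b²) = √(0.23775 + 0.30712) = 0.73815.
True dip = arctan(0.73815) = 36.4°, dipping toward NW (azimuth ≈ 319°).

36.4°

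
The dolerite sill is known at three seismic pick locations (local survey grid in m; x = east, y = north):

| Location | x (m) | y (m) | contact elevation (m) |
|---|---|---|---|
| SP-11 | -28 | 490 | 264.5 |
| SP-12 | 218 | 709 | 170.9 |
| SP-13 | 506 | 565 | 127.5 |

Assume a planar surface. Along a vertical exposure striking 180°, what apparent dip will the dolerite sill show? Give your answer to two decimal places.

Let the plane be z = a·x + b·y + c.
SP-12−SP-11: 246a + 219b = −93.6;  SP-13−SP-11: 534a + 75b = −137.
Solving gives a = −0.23334, b = −0.16529.
Unit vector along 180° is (sin 180°, cos 180°) = (0.0000, -1.0000).
Slope in that direction = a·(0.0000) + b·(-1.0000) = 0.16529.
Apparent dip = arctan|0.16529| = 9.39° (true dip is 16.0°, so apparent ≤ true as expected).

9.39°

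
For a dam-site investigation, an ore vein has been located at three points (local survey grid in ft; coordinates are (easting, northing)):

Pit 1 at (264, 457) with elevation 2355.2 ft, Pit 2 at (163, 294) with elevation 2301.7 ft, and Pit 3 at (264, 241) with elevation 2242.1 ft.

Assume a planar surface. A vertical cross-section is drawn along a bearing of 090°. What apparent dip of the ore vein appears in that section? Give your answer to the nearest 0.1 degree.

17.5°

Let the plane be z = a·E + b·N + c.
Pit 2−Pit 1: −101a − 163b = −53.5;  Pit 3−Pit 1: 0a − 216b = −113.1.
Solving gives a = −0.31533, b = 0.52361.
Unit vector along 090° is (sin 90°, cos 90°) = (1.0000, 0.0000).
Slope in that direction = a·(1.0000) + b·(0.0000) = −0.31533.
Apparent dip = arctan|0.31533| = 17.5° (true dip is 31.4°, so apparent ≤ true as expected).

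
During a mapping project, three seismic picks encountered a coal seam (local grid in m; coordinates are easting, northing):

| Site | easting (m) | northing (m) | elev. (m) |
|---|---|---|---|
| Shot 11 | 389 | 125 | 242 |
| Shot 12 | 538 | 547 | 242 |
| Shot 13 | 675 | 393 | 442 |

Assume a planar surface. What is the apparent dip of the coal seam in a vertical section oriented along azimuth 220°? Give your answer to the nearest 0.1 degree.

21.3°

Let the plane be z = a·easting + b·northing + c.
Shot 12−Shot 11: 149a + 422b = 0;  Shot 13−Shot 11: 286a + 268b = 200.
Solving gives a = 1.04507, b = −0.36899.
Unit vector along 220° is (sin 220°, cos 220°) = (-0.6428, -0.7660).
Slope in that direction = a·(-0.6428) + b·(-0.7660) = −0.38909.
Apparent dip = arctan|0.38909| = 21.3° (true dip is 47.9°, so apparent ≤ true as expected).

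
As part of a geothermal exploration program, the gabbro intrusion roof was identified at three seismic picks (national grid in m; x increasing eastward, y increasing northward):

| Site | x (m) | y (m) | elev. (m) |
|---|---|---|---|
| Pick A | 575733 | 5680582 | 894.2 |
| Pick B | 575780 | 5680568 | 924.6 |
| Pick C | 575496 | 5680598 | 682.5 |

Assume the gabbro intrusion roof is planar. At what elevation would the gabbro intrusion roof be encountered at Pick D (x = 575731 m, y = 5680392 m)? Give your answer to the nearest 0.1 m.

Let the plane be z = a·x + b·y + c.
Pick B−Pick A: 47a − 14b = 30.4;  Pick C−Pick A: −237a + 16b = −211.7.
Solving gives a = 0.965471551, b = 1.069797350.
Then c = 894.2 − a·575733 − b·5680582 = −6632031.20.
At (575731, 5680392): z = 555851.9 + 6076868.3 − 6632031.20 = 689.0 m.

689.0 m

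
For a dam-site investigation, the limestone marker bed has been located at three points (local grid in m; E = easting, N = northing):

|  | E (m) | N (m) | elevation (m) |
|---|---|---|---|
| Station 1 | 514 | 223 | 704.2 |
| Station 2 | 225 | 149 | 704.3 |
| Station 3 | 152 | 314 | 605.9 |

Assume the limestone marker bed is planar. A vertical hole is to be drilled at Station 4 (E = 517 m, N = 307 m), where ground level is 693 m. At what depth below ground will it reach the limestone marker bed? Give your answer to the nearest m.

33 m

Let the plane be z = a·E + b·N + c.
Station 2−Station 1: −289a − 74b = 0.1;  Station 3−Station 1: −362a + 91b = −98.3.
Solving gives a = 0.13685, b = −0.53582.
Then c = 704.2 − a·514 − b·223 = 753.34.
At (517, 307): z_contact = 70.8 − 164.5 + 753.34 = 659.6 m.
Depth below ground = 693 − 659.6 = 33 m.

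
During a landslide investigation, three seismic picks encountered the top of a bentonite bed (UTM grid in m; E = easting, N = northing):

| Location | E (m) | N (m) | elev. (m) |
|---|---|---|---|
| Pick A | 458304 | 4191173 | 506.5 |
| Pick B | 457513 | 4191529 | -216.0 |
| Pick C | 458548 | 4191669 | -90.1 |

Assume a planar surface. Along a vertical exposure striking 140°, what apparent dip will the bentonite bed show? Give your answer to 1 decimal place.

50.9°

Two edge vectors: Pick A→Pick B = (-791, 356, -722.5), Pick A→Pick C = (244, 496, -596.6).
Normal n = (Pick A→Pick B) × (Pick A→Pick C) = (145970.4, -648200.6, -479200).
So ∂z/∂E = −n_x/n_z = 0.30461 and ∂z/∂N = −n_y/n_z = −1.35267.
Unit vector along 140° is (sin 140°, cos 140°) = (0.6428, -0.7660).
Slope in that direction = a·(0.6428) + b·(-0.7660) = 1.23201.
Apparent dip = arctan|1.23201| = 50.9° (true dip is 54.2°, so apparent ≤ true as expected).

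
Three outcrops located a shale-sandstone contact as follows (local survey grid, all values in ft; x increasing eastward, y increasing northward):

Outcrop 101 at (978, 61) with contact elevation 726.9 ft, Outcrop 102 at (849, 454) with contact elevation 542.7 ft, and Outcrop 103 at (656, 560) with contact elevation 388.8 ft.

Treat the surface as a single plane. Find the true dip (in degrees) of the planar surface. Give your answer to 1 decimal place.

Let the plane be z = a·x + b·y + c.
Outcrop 102−Outcrop 101: −129a + 393b = −184.2;  Outcrop 103−Outcrop 101: −322a + 499b = −338.1.
Solving gives a = 0.65875, b = −0.25247.
Gradient magnitude |∇z| = √(a² + b²) = √(0.43395 + 0.06374) = 0.70547.
True dip = arctan(0.70547) = 35.2°, dipping toward WNW (azimuth ≈ 291°).

35.2°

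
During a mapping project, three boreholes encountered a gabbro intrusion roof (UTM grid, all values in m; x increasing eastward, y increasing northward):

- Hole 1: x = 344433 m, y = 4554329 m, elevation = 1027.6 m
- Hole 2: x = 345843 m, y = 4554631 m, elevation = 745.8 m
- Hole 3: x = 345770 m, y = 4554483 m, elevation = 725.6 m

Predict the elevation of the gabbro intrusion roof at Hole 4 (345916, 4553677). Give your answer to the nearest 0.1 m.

Let the plane be z = a·x + b·y + c.
Hole 2−Hole 1: 1410a + 302b = −281.8;  Hole 3−Hole 1: 1337a + 154b = −302.
Solving gives a = −0.256152684, b = 0.262832067.
Then c = 1027.6 − a·344433 − b·4554329 = −1107768.67.
At (345916, 4553677): z = −88607.3 + 1196852.3 − 1107768.67 = 476.4 m.

476.4 m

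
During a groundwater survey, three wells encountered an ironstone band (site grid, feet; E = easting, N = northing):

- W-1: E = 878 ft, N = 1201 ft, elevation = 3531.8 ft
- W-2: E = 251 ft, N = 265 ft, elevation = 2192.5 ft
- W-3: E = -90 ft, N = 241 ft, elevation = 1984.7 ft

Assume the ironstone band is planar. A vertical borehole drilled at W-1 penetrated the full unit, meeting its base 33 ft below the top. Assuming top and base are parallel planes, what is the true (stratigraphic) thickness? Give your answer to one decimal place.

Let the plane be z = a·E + b·N + c.
W-2−W-1: −627a − 936b = −1339.3;  W-3−W-1: −968a − 960b = −1547.1.
Solving gives a = 0.53385, b = 1.07327.
|∇z| = √(a²+b²) = 1.19871, so dip δ = arctan(1.19871) = 50.16°.
True thickness = vertical thickness × cos δ = 33 × cos 50.16° = 21.1 ft.

21.1 ft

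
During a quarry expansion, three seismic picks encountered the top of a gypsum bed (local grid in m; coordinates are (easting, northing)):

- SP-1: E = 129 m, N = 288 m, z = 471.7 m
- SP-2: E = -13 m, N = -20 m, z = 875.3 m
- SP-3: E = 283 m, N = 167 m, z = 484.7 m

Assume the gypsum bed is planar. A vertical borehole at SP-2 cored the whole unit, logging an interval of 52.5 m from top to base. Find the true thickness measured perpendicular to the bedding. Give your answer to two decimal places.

Two edge vectors: SP-1→SP-2 = (-142, -308, 403.6), SP-1→SP-3 = (154, -121, 13).
Normal n = (SP-1→SP-2) × (SP-1→SP-3) = (44831.6, 64000.4, 64614).
So ∂z/∂E = −n_x/n_z = −0.69384 and ∂z/∂N = −n_y/n_z = −0.99050.
|∇z| = √(a²+b²) = 1.20934, so dip δ = arctan(1.20934) = 50.41°.
True thickness = vertical thickness × cos δ = 52.5 × cos 50.41° = 33.46 m.

33.46 m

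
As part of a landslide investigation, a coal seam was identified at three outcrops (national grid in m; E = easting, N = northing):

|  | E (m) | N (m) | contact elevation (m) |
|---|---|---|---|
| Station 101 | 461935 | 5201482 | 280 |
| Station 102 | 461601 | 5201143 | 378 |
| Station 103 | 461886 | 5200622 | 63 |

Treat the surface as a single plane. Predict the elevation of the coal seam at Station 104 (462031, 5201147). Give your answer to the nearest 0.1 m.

128.3 m

Two edge vectors: Station 101→Station 102 = (-334, -339, 98), Station 101→Station 103 = (-49, -860, -217).
Normal n = (Station 101→Station 102) × (Station 101→Station 103) = (157843, -77280, 270629).
So ∂z/∂E = −n_x/n_z = −0.583244959 and ∂z/∂N = −n_y/n_z = 0.285556980.
Intercept c from Station 101: 280 + 269421.26 − 1485319.49 = −1215618.23.
At (462031, 5201147): z = −269477.3 + 1485223.8 − 1215618.23 = 128.3 m.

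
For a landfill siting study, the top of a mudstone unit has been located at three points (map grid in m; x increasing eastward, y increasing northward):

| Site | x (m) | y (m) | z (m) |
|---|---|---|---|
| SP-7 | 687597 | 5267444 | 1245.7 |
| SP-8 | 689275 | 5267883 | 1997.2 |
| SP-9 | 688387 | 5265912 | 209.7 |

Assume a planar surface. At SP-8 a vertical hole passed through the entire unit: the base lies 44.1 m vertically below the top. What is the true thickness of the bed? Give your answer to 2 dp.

Let the plane be z = a·x + b·y + c.
SP-8−SP-7: 1678a + 439b = 751.5;  SP-9−SP-7: 790a − 1532b = −1036.
Solving gives a = 0.23873, b = 0.79934.
|∇z| = √(a²+b²) = 0.83423, so dip δ = arctan(0.83423) = 39.84°.
True thickness = vertical thickness × cos δ = 44.1 × cos 39.84° = 33.86 m.

33.86 m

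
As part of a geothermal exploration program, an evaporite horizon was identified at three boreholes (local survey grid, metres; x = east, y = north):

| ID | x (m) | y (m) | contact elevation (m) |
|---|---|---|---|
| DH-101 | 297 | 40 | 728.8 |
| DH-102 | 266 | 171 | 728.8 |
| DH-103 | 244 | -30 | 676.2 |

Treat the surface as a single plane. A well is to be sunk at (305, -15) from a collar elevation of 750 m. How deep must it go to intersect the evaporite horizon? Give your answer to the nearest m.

Two edge vectors: DH-101→DH-102 = (-31, 131, 0), DH-101→DH-103 = (-53, -70, -52.6).
Normal n = (DH-101→DH-102) × (DH-101→DH-103) = (-6890.6, -1630.6, 9113).
So ∂z/∂x = −n_x/n_z = 0.75613 and ∂z/∂y = −n_y/n_z = 0.17893.
Intercept c from DH-101: 728.8 − 224.57 − 7.16 = 497.07.
At (305, -15): z_contact = 230.6 − 2.7 + 497.07 = 725.0 m.
Depth below ground = 750 − 725.0 = 25 m.

25 m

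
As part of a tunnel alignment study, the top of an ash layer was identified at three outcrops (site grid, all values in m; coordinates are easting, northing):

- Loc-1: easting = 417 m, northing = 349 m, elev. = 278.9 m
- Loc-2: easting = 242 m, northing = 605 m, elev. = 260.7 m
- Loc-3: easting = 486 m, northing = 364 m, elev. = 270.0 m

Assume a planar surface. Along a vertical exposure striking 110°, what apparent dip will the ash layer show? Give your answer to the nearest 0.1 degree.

Two edge vectors: Loc-1→Loc-2 = (-175, 256, -18.2), Loc-1→Loc-3 = (69, 15, -8.9).
Normal n = (Loc-1→Loc-2) × (Loc-1→Loc-3) = (-2005.4, -2813.3, -20289).
So ∂z/∂easting = −n_x/n_z = −0.09884 and ∂z/∂northing = −n_y/n_z = −0.13866.
Unit vector along 110° is (sin 110°, cos 110°) = (0.9397, -0.3420).
Slope in that direction = a·(0.9397) + b·(-0.3420) = −0.04546.
Apparent dip = arctan|0.04546| = 2.6° (true dip is 9.7°, so apparent ≤ true as expected).

2.6°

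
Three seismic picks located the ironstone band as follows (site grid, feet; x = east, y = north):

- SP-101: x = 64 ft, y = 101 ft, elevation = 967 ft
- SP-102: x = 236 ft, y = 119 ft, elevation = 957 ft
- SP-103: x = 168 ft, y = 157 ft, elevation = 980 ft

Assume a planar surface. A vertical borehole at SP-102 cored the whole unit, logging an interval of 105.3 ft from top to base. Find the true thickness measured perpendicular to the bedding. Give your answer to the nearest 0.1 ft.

Two edge vectors: SP-101→SP-102 = (172, 18, -10), SP-101→SP-103 = (104, 56, 13).
Normal n = (SP-101→SP-102) × (SP-101→SP-103) = (794, -3276, 7760).
So ∂z/∂x = −n_x/n_z = −0.10232 and ∂z/∂y = −n_y/n_z = 0.42216.
|∇z| = √(a²+b²) = 0.43439, so dip δ = arctan(0.43439) = 23.48°.
True thickness = vertical thickness × cos δ = 105.3 × cos 23.48° = 96.6 ft.

96.6 ft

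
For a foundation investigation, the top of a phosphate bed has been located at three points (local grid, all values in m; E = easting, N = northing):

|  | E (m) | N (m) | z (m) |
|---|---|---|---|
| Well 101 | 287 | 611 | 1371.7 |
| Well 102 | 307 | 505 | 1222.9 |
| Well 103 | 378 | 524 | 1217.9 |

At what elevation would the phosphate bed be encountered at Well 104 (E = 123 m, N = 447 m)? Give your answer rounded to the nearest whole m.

1224 m

Two edge vectors: Well 101→Well 102 = (20, -106, -148.8), Well 101→Well 103 = (91, -87, -153.8).
Normal n = (Well 101→Well 102) × (Well 101→Well 103) = (3357.2, -10464.8, 7906).
So ∂z/∂E = −n_x/n_z = −0.42464 and ∂z/∂N = −n_y/n_z = 1.32365.
Intercept c from Well 101: 1371.7 + 121.87 − 808.75 = 684.82.
At (123, 447): z = −52.2 + 591.7 + 684.82 = 1224.3 m.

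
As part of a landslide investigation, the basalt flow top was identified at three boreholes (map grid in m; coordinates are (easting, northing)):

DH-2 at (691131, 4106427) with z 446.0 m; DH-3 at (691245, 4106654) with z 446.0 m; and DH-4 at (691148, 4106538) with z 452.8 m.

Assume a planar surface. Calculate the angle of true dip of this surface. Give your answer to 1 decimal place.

Two edge vectors: DH-2→DH-3 = (114, 227, 0), DH-2→DH-4 = (17, 111, 6.8).
Normal n = (DH-2→DH-3) × (DH-2→DH-4) = (1543.6, -775.2, 8795).
So ∂z/∂E = −n_x/n_z = −0.17551 and ∂z/∂N = −n_y/n_z = 0.08814.
Gradient magnitude |∇z| = √(a² + b²) = √(0.03080 + 0.00777) = 0.19640.
True dip = arctan(0.19640) = 11.1°, dipping toward ESE (azimuth ≈ 117°).

11.1°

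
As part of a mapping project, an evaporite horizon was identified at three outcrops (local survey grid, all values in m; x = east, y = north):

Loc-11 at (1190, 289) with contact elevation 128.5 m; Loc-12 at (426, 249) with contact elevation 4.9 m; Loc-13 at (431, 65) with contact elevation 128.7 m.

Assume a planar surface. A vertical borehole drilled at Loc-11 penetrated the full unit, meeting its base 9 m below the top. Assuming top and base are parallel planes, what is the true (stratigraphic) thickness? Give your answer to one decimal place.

Let the plane be z = a·x + b·y + c.
Loc-12−Loc-11: −764a − 40b = −123.6;  Loc-13−Loc-11: −759a − 224b = 0.2.
Solving gives a = 0.19673, b = −0.66748.
|∇z| = √(a²+b²) = 0.69587, so dip δ = arctan(0.69587) = 34.83°.
True thickness = vertical thickness × cos δ = 9 × cos 34.83° = 7.4 m.

7.4 m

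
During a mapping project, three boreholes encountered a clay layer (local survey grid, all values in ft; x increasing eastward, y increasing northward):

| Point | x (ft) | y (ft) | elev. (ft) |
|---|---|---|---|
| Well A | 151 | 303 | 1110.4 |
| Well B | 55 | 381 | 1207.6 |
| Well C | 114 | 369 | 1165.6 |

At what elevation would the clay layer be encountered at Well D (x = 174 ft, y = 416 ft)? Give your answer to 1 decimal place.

Let the plane be z = a·x + b·y + c.
Well B−Well A: −96a + 78b = 97.2;  Well C−Well A: −37a + 66b = 55.2.
Solving gives a = −0.61148, b = 0.49357.
Then c = 1110.4 − a·151 − b·303 = 1053.18.
At (174, 416): z = −106.4 + 205.3 + 1053.18 = 1152.1 ft.

1152.1 ft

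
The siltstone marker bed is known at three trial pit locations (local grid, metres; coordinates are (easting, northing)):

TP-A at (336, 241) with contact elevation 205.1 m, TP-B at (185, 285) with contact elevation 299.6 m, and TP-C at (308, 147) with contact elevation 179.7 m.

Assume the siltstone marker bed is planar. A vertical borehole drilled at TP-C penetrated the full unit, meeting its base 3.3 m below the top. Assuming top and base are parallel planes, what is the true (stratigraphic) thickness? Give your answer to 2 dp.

Two edge vectors: TP-A→TP-B = (-151, 44, 94.5), TP-A→TP-C = (-28, -94, -25.4).
Normal n = (TP-A→TP-B) × (TP-A→TP-C) = (7765.4, -6481.4, 15426).
So ∂z/∂E = −n_x/n_z = −0.50340 and ∂z/∂N = −n_y/n_z = 0.42016.
|∇z| = √(a²+b²) = 0.65570, so dip δ = arctan(0.65570) = 33.25°.
True thickness = vertical thickness × cos δ = 3.3 × cos 33.25° = 2.76 m.

2.76 m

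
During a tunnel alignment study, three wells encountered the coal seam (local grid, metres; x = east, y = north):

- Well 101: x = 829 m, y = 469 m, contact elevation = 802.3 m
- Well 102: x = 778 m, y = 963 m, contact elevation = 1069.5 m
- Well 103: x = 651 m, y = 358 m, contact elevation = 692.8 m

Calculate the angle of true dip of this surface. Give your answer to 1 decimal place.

Let the plane be z = a·x + b·y + c.
Well 102−Well 101: −51a + 494b = 267.2;  Well 103−Well 101: −178a − 111b = −109.5.
Solving gives a = 0.26106, b = 0.56784.
Gradient magnitude |∇z| = √(a² + b²) = √(0.06815 + 0.32245) = 0.62498.
True dip = arctan(0.62498) = 32.0°, dipping toward SSW (azimuth ≈ 205°).

32.0°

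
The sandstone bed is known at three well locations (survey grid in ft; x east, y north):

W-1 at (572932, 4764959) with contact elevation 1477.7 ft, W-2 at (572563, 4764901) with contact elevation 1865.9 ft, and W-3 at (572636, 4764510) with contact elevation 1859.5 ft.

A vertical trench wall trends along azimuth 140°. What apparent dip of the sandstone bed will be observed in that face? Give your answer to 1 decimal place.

Two edge vectors: W-1→W-2 = (-369, -58, 388.2), W-1→W-3 = (-296, -449, 381.8).
Normal n = (W-1→W-2) × (W-1→W-3) = (152157.4, 25977, 148513).
So ∂z/∂x = −n_x/n_z = −1.02454 and ∂z/∂y = −n_y/n_z = −0.17491.
Unit vector along 140° is (sin 140°, cos 140°) = (0.6428, -0.7660).
Slope in that direction = a·(0.6428) + b·(-0.7660) = −0.52457.
Apparent dip = arctan|0.52457| = 27.7° (true dip is 46.1°, so apparent ≤ true as expected).

27.7°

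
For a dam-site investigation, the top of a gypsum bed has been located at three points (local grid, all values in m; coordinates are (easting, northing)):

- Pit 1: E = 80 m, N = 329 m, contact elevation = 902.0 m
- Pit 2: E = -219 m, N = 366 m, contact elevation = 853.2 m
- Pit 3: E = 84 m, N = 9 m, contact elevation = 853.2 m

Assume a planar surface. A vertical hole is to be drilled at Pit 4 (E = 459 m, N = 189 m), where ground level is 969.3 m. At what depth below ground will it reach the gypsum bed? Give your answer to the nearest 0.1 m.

19.9 m

Two edge vectors: Pit 1→Pit 2 = (-299, 37, -48.8), Pit 1→Pit 3 = (4, -320, -48.8).
Normal n = (Pit 1→Pit 2) × (Pit 1→Pit 3) = (-17421.6, -14786.4, 95532).
So ∂z/∂E = −n_x/n_z = 0.18236 and ∂z/∂N = −n_y/n_z = 0.15478.
Intercept c from Pit 1: 902 − 14.59 − 50.92 = 836.49.
At (459, 189): z_contact = 83.71 + 29.25 + 836.49 = 949.45 m.
Depth below ground = 969.3 − 949.45 = 19.9 m.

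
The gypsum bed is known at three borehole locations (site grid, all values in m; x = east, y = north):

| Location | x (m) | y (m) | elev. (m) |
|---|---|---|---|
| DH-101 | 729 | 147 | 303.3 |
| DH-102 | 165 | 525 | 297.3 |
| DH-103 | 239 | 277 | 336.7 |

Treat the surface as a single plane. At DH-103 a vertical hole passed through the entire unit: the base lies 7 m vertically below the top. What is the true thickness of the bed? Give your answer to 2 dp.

6.82 m

Let the plane be z = a·x + b·y + c.
DH-102−DH-101: −564a + 378b = −6;  DH-103−DH-101: −490a + 130b = 33.4.
Solving gives a = −0.11980, b = −0.19462.
|∇z| = √(a²+b²) = 0.22853, so dip δ = arctan(0.22853) = 12.87°.
True thickness = vertical thickness × cos δ = 7 × cos 12.87° = 6.82 m.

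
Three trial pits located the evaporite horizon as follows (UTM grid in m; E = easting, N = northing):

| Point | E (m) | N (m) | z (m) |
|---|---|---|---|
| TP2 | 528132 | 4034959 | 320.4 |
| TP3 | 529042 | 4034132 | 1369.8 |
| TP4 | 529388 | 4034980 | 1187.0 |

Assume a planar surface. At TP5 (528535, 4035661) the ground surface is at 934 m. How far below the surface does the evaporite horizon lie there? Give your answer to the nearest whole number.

Let the plane be z = a·E + b·N + c.
TP3−TP2: 910a − 827b = 1049.4;  TP4−TP2: 1256a + 21b = 866.6.
Solving gives a = 0.69833639, b = −0.50050046.
Then c = 320.4 − a·528132 − b·4034959 = 1651005.45.
At (528535, 4035661): z_contact = 369095.2 − 2019850.2 + 1651005.45 = 250.5 m.
Depth below ground = 934 − 250.5 = 684 m.

684 m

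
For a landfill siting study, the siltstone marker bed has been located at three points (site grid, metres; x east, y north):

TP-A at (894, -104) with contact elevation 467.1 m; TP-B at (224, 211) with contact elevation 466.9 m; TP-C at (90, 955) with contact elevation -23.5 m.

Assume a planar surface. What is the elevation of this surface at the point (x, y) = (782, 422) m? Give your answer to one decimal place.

Let the plane be z = a·x + b·y + c.
TP-B−TP-A: −670a + 315b = −0.2;  TP-C−TP-A: −804a + 1059b = −490.6.
Solving gives a = −0.33824, b = −0.72006.
Then c = 467.1 − a·894 − b·-104 = 694.60.
At (782, 422): z = −264.5 − 303.9 + 694.60 = 126.2 m.

126.2 m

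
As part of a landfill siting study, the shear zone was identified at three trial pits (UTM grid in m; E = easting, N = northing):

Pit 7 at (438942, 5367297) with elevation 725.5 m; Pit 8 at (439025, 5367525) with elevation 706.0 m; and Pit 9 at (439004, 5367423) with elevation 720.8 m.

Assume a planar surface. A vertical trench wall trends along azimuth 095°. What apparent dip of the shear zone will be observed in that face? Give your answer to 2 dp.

21.54°

Two edge vectors: Pit 7→Pit 8 = (83, 228, -19.5), Pit 7→Pit 9 = (62, 126, -4.7).
Normal n = (Pit 7→Pit 8) × (Pit 7→Pit 9) = (1385.4, -818.9, -3678).
So ∂z/∂E = −n_x/n_z = 0.37667 and ∂z/∂N = −n_y/n_z = −0.22265.
Unit vector along 095° is (sin 95°, cos 95°) = (0.9962, -0.0872).
Slope in that direction = a·(0.9962) + b·(-0.0872) = 0.39464.
Apparent dip = arctan|0.39464| = 21.54° (true dip is 23.6°, so apparent ≤ true as expected).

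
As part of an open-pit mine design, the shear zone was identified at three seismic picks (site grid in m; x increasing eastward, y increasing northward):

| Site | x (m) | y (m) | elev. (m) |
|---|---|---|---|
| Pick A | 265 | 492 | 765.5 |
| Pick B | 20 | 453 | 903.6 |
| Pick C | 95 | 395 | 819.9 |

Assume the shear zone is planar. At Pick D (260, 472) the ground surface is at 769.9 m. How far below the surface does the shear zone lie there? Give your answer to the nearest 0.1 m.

Let the plane be z = a·x + b·y + c.
Pick B−Pick A: −245a − 39b = 138.1;  Pick C−Pick A: −170a − 97b = 54.4.
Solving gives a = −0.65796, b = 0.59230.
Then c = 765.5 − a·265 − b·492 = 648.45.
At (260, 472): z_contact = −171.07 + 279.56 + 648.45 = 756.94 m.
Depth below ground = 769.9 − 756.94 = 13.0 m.

13.0 m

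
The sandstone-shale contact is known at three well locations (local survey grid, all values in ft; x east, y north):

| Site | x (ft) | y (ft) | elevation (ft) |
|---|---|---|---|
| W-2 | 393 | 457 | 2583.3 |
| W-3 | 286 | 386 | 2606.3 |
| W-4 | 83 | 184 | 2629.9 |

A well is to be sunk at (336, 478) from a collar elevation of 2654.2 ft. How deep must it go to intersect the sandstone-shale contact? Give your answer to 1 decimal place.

41.1 ft

Let the plane be z = a·x + b·y + c.
W-3−W-2: −107a − 71b = 23;  W-4−W-2: −310a − 273b = 46.6.
Solving gives a = −0.41250, b = 0.29771.
Then c = 2583.3 − a·393 − b·457 = 2609.36.
At (336, 478): z_contact = −138.60 + 142.30 + 2609.36 = 2613.06 ft.
Depth below ground = 2654.2 − 2613.06 = 41.1 ft.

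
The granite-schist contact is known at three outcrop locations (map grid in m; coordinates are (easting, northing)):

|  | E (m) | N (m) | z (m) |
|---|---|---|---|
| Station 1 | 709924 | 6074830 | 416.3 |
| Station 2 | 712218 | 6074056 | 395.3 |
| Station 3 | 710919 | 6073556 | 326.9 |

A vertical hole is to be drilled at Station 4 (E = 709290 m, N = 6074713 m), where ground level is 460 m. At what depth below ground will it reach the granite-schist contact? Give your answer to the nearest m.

Let the plane be z = a·E + b·N + c.
Station 2−Station 1: 2294a − 774b = −21;  Station 3−Station 1: 995a − 1274b = −89.4.
Solving gives a = 0.01971803, b = 0.08557256.
Then c = 416.3 − a·709924 − b·6074830 = −533420.75.
At (709290, 6074713): z_contact = 13985.8 + 519828.7 − 533420.75 = 393.8 m.
Depth below ground = 460 − 393.8 = 66 m.

66 m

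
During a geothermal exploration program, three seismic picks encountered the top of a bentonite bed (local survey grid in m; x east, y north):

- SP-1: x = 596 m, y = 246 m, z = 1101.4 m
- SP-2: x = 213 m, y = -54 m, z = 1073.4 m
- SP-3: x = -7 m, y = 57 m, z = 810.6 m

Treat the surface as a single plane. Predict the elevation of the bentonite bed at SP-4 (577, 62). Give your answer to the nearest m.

Two edge vectors: SP-1→SP-2 = (-383, -300, -28), SP-1→SP-3 = (-603, -189, -290.8).
Normal n = (SP-1→SP-2) × (SP-1→SP-3) = (81948, -94492.4, -108513).
So ∂z/∂x = −n_x/n_z = 0.75519 and ∂z/∂y = −n_y/n_z = −0.87079.
Intercept c from SP-1: 1101.4 − 450.09 + 214.22 = 865.52.
At (577, 62): z = 435.7 − 54.0 + 865.52 = 1247.3 m.

1247 m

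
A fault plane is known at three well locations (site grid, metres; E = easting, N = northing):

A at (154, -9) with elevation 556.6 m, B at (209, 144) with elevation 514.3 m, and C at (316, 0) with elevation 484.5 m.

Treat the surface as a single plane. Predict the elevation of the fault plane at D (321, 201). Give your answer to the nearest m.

458 m

Two edge vectors: A→B = (55, 153, -42.3), A→C = (162, 9, -72.1).
Normal n = (A→B) × (A→C) = (-10650.6, -2887.1, -24291).
So ∂z/∂E = −n_x/n_z = −0.43846 and ∂z/∂N = −n_y/n_z = −0.11885.
Intercept c from A: 556.6 + 67.52 − 1.07 = 623.05.
At (321, 201): z = −140.7 − 23.9 + 623.05 = 458.4 m.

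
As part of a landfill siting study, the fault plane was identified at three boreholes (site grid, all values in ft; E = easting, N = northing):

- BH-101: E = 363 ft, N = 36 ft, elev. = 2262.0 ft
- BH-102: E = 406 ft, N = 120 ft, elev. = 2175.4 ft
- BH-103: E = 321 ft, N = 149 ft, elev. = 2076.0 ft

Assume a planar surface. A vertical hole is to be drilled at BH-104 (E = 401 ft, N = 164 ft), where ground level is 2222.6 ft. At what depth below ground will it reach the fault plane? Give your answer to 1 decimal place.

Let the plane be z = a·E + b·N + c.
BH-102−BH-101: 43a + 84b = −86.6;  BH-103−BH-101: −42a + 113b = −186.
Solving gives a = 0.69610, b = −1.38729.
Then c = 2262 − a·363 − b·36 = 2059.26.
At (401, 164): z_contact = 279.14 − 227.52 + 2059.26 = 2110.88 ft.
Depth below ground = 2222.6 − 2110.88 = 111.7 ft.

111.7 ft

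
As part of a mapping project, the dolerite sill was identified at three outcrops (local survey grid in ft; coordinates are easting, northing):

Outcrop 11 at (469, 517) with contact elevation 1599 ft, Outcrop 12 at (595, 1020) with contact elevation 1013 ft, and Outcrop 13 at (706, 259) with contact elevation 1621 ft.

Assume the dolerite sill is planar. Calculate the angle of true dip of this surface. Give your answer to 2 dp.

Two edge vectors: Outcrop 11→Outcrop 12 = (126, 503, -586), Outcrop 11→Outcrop 13 = (237, -258, 22).
Normal n = (Outcrop 11→Outcrop 12) × (Outcrop 11→Outcrop 13) = (-140122, -141654, -151719).
So ∂z/∂easting = −n_x/n_z = −0.92356 and ∂z/∂northing = −n_y/n_z = −0.93366.
Gradient magnitude |∇z| = √(a² + b²) = √(0.85297 + 0.87172) = 1.31327.
True dip = arctan(1.31327) = 52.71°, dipping toward NE (azimuth ≈ 045°).

52.71°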